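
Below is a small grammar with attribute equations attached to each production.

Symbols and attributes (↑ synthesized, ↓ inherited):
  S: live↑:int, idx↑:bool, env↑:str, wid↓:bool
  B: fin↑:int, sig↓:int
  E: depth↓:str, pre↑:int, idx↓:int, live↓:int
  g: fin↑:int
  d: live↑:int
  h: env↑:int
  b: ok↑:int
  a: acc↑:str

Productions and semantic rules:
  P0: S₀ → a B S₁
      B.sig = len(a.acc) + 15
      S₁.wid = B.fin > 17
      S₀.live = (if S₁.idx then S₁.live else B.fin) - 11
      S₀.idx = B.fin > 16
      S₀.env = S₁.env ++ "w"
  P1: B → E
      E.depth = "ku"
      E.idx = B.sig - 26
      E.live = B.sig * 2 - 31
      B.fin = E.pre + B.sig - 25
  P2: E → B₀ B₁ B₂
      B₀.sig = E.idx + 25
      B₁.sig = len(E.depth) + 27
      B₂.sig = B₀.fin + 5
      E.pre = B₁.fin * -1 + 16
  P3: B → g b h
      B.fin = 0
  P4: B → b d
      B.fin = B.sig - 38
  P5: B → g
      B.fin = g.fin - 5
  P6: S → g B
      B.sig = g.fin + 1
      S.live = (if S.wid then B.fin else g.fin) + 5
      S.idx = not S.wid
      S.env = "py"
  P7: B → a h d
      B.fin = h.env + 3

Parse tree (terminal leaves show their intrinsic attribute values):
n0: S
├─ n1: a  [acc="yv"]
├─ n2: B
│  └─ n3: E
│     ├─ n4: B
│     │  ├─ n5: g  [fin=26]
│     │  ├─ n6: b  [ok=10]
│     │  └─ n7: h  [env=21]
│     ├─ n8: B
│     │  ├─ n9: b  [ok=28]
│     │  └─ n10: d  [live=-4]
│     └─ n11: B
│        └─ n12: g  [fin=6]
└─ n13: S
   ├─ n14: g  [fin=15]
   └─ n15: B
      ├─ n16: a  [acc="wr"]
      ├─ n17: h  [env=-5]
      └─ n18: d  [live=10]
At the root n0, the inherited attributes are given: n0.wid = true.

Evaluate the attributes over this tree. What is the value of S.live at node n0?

1. n0.wid = true  [given at root]
2. n1.acc = "yv"  [terminal]
3. n2.sig = 17  [len(a.acc) + 15]
4. n3.depth = "ku"  ["ku"]
5. n3.idx = -9  [B.sig - 26]
6. n3.live = 3  [B.sig * 2 - 31]
7. n4.sig = 16  [E.idx + 25]
8. n5.fin = 26  [terminal]
9. n6.ok = 10  [terminal]
10. n7.env = 21  [terminal]
11. n4.fin = 0  [0]
12. n8.sig = 29  [len(E.depth) + 27]
13. n9.ok = 28  [terminal]
14. n10.live = -4  [terminal]
15. n8.fin = -9  [B.sig - 38]
16. n11.sig = 5  [B₀.fin + 5]
17. n12.fin = 6  [terminal]
18. n11.fin = 1  [g.fin - 5]
19. n3.pre = 25  [B₁.fin * -1 + 16]
20. n2.fin = 17  [E.pre + B.sig - 25]
21. n13.wid = false  [B.fin > 17]
22. n14.fin = 15  [terminal]
23. n15.sig = 16  [g.fin + 1]
24. n16.acc = "wr"  [terminal]
25. n17.env = -5  [terminal]
26. n18.live = 10  [terminal]
27. n15.fin = -2  [h.env + 3]
28. n13.live = 20  [(if S.wid then B.fin else g.fin) + 5]
29. n13.idx = true  [not S.wid]
30. n13.env = "py"  ["py"]
31. n0.live = 9  [(if S₁.idx then S₁.live else B.fin) - 11]
32. n0.idx = true  [B.fin > 16]
33. n0.env = "pyw"  [S₁.env ++ "w"]

9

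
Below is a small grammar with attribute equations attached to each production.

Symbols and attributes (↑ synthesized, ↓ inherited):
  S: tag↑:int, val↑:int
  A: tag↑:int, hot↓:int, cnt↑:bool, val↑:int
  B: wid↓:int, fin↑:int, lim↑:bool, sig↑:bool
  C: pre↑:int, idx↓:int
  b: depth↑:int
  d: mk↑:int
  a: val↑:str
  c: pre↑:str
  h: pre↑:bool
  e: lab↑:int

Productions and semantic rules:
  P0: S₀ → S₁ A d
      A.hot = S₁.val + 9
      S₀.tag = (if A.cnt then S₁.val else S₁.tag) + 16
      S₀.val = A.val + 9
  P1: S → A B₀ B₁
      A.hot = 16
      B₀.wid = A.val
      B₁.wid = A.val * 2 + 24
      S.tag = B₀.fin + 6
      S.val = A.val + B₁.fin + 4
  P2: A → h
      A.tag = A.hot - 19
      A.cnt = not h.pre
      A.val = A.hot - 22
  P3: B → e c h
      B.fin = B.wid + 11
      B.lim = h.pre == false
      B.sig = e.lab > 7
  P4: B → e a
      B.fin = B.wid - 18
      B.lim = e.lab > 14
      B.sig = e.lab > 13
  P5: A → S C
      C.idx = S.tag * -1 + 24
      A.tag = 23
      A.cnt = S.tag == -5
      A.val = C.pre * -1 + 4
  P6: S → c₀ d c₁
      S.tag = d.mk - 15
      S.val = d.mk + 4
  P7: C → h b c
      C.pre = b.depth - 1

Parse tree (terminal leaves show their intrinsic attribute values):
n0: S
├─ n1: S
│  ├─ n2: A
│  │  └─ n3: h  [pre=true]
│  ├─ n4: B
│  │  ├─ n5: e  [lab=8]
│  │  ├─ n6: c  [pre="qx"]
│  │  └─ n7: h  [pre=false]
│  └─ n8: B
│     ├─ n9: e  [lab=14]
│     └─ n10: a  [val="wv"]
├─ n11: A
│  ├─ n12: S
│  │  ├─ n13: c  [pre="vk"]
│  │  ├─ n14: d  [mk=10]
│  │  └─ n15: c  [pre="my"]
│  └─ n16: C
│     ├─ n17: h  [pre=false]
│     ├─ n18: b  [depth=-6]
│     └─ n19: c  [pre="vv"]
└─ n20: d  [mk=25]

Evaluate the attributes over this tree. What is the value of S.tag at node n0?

8

1. n2.hot = 16  [16]
2. n3.pre = true  [terminal]
3. n2.tag = -3  [A.hot - 19]
4. n2.cnt = false  [not h.pre]
5. n2.val = -6  [A.hot - 22]
6. n4.wid = -6  [A.val]
7. n5.lab = 8  [terminal]
8. n6.pre = "qx"  [terminal]
9. n7.pre = false  [terminal]
10. n4.fin = 5  [B.wid + 11]
11. n4.lim = true  [h.pre == false]
12. n4.sig = true  [e.lab > 7]
13. n8.wid = 12  [A.val * 2 + 24]
14. n9.lab = 14  [terminal]
15. n10.val = "wv"  [terminal]
16. n8.fin = -6  [B.wid - 18]
17. n8.lim = false  [e.lab > 14]
18. n8.sig = true  [e.lab > 13]
19. n1.tag = 11  [B₀.fin + 6]
20. n1.val = -8  [A.val + B₁.fin + 4]
21. n11.hot = 1  [S₁.val + 9]
22. n13.pre = "vk"  [terminal]
23. n14.mk = 10  [terminal]
24. n15.pre = "my"  [terminal]
25. n12.tag = -5  [d.mk - 15]
26. n12.val = 14  [d.mk + 4]
27. n16.idx = 29  [S.tag * -1 + 24]
28. n17.pre = false  [terminal]
29. n18.depth = -6  [terminal]
30. n19.pre = "vv"  [terminal]
31. n16.pre = -7  [b.depth - 1]
32. n11.tag = 23  [23]
33. n11.cnt = true  [S.tag == -5]
34. n11.val = 11  [C.pre * -1 + 4]
35. n20.mk = 25  [terminal]
36. n0.tag = 8  [(if A.cnt then S₁.val else S₁.tag) + 16]
37. n0.val = 20  [A.val + 9]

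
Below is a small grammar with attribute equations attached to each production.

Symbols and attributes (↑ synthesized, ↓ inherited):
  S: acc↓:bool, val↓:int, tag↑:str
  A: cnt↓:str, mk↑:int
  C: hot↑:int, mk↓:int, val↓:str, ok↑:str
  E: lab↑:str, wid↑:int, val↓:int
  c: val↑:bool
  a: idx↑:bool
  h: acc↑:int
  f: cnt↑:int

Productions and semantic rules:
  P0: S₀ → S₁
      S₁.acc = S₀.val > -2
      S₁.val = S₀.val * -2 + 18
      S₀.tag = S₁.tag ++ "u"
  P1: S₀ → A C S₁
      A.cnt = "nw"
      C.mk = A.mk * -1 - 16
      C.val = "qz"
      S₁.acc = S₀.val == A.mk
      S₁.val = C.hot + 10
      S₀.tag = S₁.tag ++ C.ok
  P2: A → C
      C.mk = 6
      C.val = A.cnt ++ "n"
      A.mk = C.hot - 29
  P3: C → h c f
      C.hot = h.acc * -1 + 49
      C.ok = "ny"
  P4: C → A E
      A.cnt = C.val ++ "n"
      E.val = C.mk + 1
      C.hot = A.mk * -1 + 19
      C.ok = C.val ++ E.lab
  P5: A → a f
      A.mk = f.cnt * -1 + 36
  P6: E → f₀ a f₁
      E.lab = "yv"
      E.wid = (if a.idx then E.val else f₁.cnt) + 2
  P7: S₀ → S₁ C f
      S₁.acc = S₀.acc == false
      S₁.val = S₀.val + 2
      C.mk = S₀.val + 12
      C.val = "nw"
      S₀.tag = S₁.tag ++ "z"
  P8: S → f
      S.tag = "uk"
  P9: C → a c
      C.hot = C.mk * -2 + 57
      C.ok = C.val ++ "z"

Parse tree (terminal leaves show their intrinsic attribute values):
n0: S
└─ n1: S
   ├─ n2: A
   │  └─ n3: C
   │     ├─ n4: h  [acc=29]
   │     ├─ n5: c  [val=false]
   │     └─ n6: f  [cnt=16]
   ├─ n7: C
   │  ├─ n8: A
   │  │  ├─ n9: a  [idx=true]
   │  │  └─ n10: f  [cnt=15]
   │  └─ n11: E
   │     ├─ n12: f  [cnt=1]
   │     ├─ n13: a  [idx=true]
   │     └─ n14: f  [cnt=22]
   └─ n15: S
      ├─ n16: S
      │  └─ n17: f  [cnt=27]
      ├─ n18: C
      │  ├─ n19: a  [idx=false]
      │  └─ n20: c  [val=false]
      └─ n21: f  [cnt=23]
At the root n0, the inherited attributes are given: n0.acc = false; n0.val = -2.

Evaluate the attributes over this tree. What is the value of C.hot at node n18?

1. n0.acc = false  [given at root]
2. n0.val = -2  [given at root]
3. n1.acc = false  [S₀.val > -2]
4. n1.val = 22  [S₀.val * -2 + 18]
5. n2.cnt = "nw"  ["nw"]
6. n3.mk = 6  [6]
7. n3.val = "nwn"  [A.cnt ++ "n"]
8. n4.acc = 29  [terminal]
9. n5.val = false  [terminal]
10. n6.cnt = 16  [terminal]
11. n3.hot = 20  [h.acc * -1 + 49]
12. n3.ok = "ny"  ["ny"]
13. n2.mk = -9  [C.hot - 29]
14. n7.mk = -7  [A.mk * -1 - 16]
15. n7.val = "qz"  ["qz"]
16. n8.cnt = "qzn"  [C.val ++ "n"]
17. n9.idx = true  [terminal]
18. n10.cnt = 15  [terminal]
19. n8.mk = 21  [f.cnt * -1 + 36]
20. n11.val = -6  [C.mk + 1]
21. n12.cnt = 1  [terminal]
22. n13.idx = true  [terminal]
23. n14.cnt = 22  [terminal]
24. n11.lab = "yv"  ["yv"]
25. n11.wid = -4  [(if a.idx then E.val else f₁.cnt) + 2]
26. n7.hot = -2  [A.mk * -1 + 19]
27. n7.ok = "qzyv"  [C.val ++ E.lab]
28. n15.acc = false  [S₀.val == A.mk]
29. n15.val = 8  [C.hot + 10]
30. n16.acc = true  [S₀.acc == false]
31. n16.val = 10  [S₀.val + 2]
32. n17.cnt = 27  [terminal]
33. n16.tag = "uk"  ["uk"]
34. n18.mk = 20  [S₀.val + 12]
35. n18.val = "nw"  ["nw"]
36. n19.idx = false  [terminal]
37. n20.val = false  [terminal]
38. n18.hot = 17  [C.mk * -2 + 57]
39. n18.ok = "nwz"  [C.val ++ "z"]
40. n21.cnt = 23  [terminal]
41. n15.tag = "ukz"  [S₁.tag ++ "z"]
42. n1.tag = "ukzqzyv"  [S₁.tag ++ C.ok]
43. n0.tag = "ukzqzyvu"  [S₁.tag ++ "u"]

17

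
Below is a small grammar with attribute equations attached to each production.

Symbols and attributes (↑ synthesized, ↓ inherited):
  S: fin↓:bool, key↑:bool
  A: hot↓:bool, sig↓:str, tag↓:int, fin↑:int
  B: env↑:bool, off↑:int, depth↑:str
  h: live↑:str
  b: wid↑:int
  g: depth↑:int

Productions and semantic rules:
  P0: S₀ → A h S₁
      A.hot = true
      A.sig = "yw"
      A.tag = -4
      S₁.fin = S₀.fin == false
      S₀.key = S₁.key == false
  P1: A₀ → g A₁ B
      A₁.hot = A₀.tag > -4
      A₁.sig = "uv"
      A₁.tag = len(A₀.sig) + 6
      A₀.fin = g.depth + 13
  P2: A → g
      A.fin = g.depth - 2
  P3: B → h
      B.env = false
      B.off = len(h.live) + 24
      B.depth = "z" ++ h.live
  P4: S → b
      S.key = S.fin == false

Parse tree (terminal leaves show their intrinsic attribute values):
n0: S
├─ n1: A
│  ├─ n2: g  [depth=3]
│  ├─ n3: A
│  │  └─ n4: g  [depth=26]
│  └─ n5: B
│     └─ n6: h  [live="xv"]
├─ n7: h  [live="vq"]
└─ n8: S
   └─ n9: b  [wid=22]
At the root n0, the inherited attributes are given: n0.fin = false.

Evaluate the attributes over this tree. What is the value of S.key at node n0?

true

1. n0.fin = false  [given at root]
2. n1.hot = true  [true]
3. n1.sig = "yw"  ["yw"]
4. n1.tag = -4  [-4]
5. n2.depth = 3  [terminal]
6. n3.hot = false  [A₀.tag > -4]
7. n3.sig = "uv"  ["uv"]
8. n3.tag = 8  [len(A₀.sig) + 6]
9. n4.depth = 26  [terminal]
10. n3.fin = 24  [g.depth - 2]
11. n6.live = "xv"  [terminal]
12. n5.env = false  [false]
13. n5.off = 26  [len(h.live) + 24]
14. n5.depth = "zxv"  ["z" ++ h.live]
15. n1.fin = 16  [g.depth + 13]
16. n7.live = "vq"  [terminal]
17. n8.fin = true  [S₀.fin == false]
18. n9.wid = 22  [terminal]
19. n8.key = false  [S.fin == false]
20. n0.key = true  [S₁.key == false]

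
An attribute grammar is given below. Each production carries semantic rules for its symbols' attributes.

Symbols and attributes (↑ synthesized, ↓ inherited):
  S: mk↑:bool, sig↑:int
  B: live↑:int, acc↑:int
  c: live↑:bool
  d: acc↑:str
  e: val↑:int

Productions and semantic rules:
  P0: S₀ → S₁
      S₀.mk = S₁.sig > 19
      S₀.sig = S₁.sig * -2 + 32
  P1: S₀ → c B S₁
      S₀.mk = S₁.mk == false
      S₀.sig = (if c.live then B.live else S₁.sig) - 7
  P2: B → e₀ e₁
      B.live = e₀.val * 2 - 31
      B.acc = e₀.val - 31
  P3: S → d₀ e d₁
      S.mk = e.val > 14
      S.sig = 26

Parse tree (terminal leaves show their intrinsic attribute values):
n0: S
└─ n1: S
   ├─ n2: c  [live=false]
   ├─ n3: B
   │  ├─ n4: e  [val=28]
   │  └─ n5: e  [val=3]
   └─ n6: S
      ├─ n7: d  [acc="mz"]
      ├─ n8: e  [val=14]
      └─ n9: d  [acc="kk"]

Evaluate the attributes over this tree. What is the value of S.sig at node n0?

1. n2.live = false  [terminal]
2. n4.val = 28  [terminal]
3. n5.val = 3  [terminal]
4. n3.live = 25  [e₀.val * 2 - 31]
5. n3.acc = -3  [e₀.val - 31]
6. n7.acc = "mz"  [terminal]
7. n8.val = 14  [terminal]
8. n9.acc = "kk"  [terminal]
9. n6.mk = false  [e.val > 14]
10. n6.sig = 26  [26]
11. n1.mk = true  [S₁.mk == false]
12. n1.sig = 19  [(if c.live then B.live else S₁.sig) - 7]
13. n0.mk = false  [S₁.sig > 19]
14. n0.sig = -6  [S₁.sig * -2 + 32]

-6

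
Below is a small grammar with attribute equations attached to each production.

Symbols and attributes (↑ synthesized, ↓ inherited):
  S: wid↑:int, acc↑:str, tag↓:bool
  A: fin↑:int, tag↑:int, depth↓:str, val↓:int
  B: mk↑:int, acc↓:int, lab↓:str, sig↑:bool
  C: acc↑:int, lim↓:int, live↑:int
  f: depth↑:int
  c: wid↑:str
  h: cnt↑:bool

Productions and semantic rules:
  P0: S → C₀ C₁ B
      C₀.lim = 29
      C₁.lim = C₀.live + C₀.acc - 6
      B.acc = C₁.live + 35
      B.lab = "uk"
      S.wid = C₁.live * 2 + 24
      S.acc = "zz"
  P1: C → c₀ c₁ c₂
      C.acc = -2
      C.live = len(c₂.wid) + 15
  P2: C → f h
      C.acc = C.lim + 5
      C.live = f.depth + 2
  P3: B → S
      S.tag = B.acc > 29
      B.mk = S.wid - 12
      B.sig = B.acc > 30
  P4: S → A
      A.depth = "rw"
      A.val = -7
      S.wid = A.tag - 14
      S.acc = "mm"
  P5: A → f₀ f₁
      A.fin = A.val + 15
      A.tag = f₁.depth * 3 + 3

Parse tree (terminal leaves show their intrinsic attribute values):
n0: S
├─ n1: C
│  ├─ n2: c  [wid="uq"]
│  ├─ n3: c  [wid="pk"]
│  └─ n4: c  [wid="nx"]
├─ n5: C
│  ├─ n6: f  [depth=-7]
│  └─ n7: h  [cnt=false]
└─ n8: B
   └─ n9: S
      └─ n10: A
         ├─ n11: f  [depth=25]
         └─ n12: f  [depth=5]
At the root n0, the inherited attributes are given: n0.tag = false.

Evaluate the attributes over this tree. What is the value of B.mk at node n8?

-8

1. n0.tag = false  [given at root]
2. n1.lim = 29  [29]
3. n2.wid = "uq"  [terminal]
4. n3.wid = "pk"  [terminal]
5. n4.wid = "nx"  [terminal]
6. n1.acc = -2  [-2]
7. n1.live = 17  [len(c₂.wid) + 15]
8. n5.lim = 9  [C₀.live + C₀.acc - 6]
9. n6.depth = -7  [terminal]
10. n7.cnt = false  [terminal]
11. n5.acc = 14  [C.lim + 5]
12. n5.live = -5  [f.depth + 2]
13. n8.acc = 30  [C₁.live + 35]
14. n8.lab = "uk"  ["uk"]
15. n9.tag = true  [B.acc > 29]
16. n10.depth = "rw"  ["rw"]
17. n10.val = -7  [-7]
18. n11.depth = 25  [terminal]
19. n12.depth = 5  [terminal]
20. n10.fin = 8  [A.val + 15]
21. n10.tag = 18  [f₁.depth * 3 + 3]
22. n9.wid = 4  [A.tag - 14]
23. n9.acc = "mm"  ["mm"]
24. n8.mk = -8  [S.wid - 12]
25. n8.sig = false  [B.acc > 30]
26. n0.wid = 14  [C₁.live * 2 + 24]
27. n0.acc = "zz"  ["zz"]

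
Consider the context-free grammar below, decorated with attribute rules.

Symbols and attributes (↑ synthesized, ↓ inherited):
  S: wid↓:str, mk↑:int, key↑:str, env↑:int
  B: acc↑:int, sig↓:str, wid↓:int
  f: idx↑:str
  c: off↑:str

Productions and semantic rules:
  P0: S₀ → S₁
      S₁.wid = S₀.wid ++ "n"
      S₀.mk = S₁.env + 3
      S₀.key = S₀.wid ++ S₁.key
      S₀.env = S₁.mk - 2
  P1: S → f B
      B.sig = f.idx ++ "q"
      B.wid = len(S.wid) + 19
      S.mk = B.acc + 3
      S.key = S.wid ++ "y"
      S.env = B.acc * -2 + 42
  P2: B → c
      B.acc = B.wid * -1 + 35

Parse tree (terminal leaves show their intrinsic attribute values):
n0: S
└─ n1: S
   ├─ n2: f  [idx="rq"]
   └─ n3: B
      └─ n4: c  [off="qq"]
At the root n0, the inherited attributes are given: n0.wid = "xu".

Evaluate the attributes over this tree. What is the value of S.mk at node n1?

16

1. n0.wid = "xu"  [given at root]
2. n1.wid = "xun"  [S₀.wid ++ "n"]
3. n2.idx = "rq"  [terminal]
4. n3.sig = "rqq"  [f.idx ++ "q"]
5. n3.wid = 22  [len(S.wid) + 19]
6. n4.off = "qq"  [terminal]
7. n3.acc = 13  [B.wid * -1 + 35]
8. n1.mk = 16  [B.acc + 3]
9. n1.key = "xuny"  [S.wid ++ "y"]
10. n1.env = 16  [B.acc * -2 + 42]
11. n0.mk = 19  [S₁.env + 3]
12. n0.key = "xuxuny"  [S₀.wid ++ S₁.key]
13. n0.env = 14  [S₁.mk - 2]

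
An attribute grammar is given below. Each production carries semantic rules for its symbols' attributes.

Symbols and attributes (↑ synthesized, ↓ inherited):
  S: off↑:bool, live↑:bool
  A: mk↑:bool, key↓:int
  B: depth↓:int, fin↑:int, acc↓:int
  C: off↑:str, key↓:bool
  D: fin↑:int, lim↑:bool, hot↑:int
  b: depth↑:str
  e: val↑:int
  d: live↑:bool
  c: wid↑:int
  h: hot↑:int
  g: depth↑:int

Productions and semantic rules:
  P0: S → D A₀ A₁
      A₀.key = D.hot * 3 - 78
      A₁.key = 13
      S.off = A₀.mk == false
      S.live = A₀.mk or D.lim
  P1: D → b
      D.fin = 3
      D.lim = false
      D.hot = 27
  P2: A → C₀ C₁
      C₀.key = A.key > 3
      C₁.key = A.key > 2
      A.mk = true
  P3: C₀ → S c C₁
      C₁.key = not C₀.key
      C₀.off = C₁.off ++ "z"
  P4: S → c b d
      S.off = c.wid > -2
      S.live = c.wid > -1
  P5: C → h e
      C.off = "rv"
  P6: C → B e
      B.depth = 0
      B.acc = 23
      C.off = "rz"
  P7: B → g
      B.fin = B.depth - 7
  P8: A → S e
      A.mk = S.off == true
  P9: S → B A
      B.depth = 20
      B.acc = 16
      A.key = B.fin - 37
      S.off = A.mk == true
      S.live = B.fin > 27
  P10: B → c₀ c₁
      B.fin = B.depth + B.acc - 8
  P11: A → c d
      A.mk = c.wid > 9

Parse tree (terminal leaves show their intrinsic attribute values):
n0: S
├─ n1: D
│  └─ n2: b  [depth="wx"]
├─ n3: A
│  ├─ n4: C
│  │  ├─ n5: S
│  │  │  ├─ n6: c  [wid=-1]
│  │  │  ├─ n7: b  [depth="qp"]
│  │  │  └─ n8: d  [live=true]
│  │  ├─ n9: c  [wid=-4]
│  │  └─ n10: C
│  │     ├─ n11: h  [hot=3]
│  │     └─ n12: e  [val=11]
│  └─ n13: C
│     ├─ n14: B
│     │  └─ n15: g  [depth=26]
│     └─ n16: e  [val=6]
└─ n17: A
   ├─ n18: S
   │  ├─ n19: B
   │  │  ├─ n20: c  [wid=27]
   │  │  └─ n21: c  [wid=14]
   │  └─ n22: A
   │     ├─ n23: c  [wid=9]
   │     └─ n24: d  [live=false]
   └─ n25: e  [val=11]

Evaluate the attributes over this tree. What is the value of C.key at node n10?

1. n2.depth = "wx"  [terminal]
2. n1.fin = 3  [3]
3. n1.lim = false  [false]
4. n1.hot = 27  [27]
5. n3.key = 3  [D.hot * 3 - 78]
6. n4.key = false  [A.key > 3]
7. n6.wid = -1  [terminal]
8. n7.depth = "qp"  [terminal]
9. n8.live = true  [terminal]
10. n5.off = true  [c.wid > -2]
11. n5.live = false  [c.wid > -1]
12. n9.wid = -4  [terminal]
13. n10.key = true  [not C₀.key]
14. n11.hot = 3  [terminal]
15. n12.val = 11  [terminal]
16. n10.off = "rv"  ["rv"]
17. n4.off = "rvz"  [C₁.off ++ "z"]
18. n13.key = true  [A.key > 2]
19. n14.depth = 0  [0]
20. n14.acc = 23  [23]
21. n15.depth = 26  [terminal]
22. n14.fin = -7  [B.depth - 7]
23. n16.val = 6  [terminal]
24. n13.off = "rz"  ["rz"]
25. n3.mk = true  [true]
26. n17.key = 13  [13]
27. n19.depth = 20  [20]
28. n19.acc = 16  [16]
29. n20.wid = 27  [terminal]
30. n21.wid = 14  [terminal]
31. n19.fin = 28  [B.depth + B.acc - 8]
32. n22.key = -9  [B.fin - 37]
33. n23.wid = 9  [terminal]
34. n24.live = false  [terminal]
35. n22.mk = false  [c.wid > 9]
36. n18.off = false  [A.mk == true]
37. n18.live = true  [B.fin > 27]
38. n25.val = 11  [terminal]
39. n17.mk = false  [S.off == true]
40. n0.off = false  [A₀.mk == false]
41. n0.live = true  [A₀.mk or D.lim]

true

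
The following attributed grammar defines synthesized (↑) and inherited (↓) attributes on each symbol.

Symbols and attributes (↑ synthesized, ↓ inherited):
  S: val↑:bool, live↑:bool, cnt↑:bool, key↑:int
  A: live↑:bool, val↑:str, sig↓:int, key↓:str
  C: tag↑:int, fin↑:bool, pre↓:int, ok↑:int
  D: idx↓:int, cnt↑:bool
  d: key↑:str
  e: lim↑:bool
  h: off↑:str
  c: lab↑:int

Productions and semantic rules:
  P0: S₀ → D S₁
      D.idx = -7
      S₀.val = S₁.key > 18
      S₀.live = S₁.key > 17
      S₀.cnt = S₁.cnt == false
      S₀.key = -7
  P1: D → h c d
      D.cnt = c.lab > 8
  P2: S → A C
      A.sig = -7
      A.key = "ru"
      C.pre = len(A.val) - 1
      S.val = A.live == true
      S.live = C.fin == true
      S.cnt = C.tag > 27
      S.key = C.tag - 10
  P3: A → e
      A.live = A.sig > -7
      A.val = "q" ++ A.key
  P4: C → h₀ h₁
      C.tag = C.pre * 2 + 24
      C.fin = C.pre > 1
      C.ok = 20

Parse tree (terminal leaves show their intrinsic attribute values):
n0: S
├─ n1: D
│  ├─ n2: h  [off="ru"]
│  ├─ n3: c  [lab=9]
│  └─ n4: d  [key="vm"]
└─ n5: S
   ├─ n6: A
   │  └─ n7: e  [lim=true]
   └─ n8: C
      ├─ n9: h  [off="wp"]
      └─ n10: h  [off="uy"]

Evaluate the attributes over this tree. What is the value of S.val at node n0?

1. n1.idx = -7  [-7]
2. n2.off = "ru"  [terminal]
3. n3.lab = 9  [terminal]
4. n4.key = "vm"  [terminal]
5. n1.cnt = true  [c.lab > 8]
6. n6.sig = -7  [-7]
7. n6.key = "ru"  ["ru"]
8. n7.lim = true  [terminal]
9. n6.live = false  [A.sig > -7]
10. n6.val = "qru"  ["q" ++ A.key]
11. n8.pre = 2  [len(A.val) - 1]
12. n9.off = "wp"  [terminal]
13. n10.off = "uy"  [terminal]
14. n8.tag = 28  [C.pre * 2 + 24]
15. n8.fin = true  [C.pre > 1]
16. n8.ok = 20  [20]
17. n5.val = false  [A.live == true]
18. n5.live = true  [C.fin == true]
19. n5.cnt = true  [C.tag > 27]
20. n5.key = 18  [C.tag - 10]
21. n0.val = false  [S₁.key > 18]
22. n0.live = true  [S₁.key > 17]
23. n0.cnt = false  [S₁.cnt == false]
24. n0.key = -7  [-7]

false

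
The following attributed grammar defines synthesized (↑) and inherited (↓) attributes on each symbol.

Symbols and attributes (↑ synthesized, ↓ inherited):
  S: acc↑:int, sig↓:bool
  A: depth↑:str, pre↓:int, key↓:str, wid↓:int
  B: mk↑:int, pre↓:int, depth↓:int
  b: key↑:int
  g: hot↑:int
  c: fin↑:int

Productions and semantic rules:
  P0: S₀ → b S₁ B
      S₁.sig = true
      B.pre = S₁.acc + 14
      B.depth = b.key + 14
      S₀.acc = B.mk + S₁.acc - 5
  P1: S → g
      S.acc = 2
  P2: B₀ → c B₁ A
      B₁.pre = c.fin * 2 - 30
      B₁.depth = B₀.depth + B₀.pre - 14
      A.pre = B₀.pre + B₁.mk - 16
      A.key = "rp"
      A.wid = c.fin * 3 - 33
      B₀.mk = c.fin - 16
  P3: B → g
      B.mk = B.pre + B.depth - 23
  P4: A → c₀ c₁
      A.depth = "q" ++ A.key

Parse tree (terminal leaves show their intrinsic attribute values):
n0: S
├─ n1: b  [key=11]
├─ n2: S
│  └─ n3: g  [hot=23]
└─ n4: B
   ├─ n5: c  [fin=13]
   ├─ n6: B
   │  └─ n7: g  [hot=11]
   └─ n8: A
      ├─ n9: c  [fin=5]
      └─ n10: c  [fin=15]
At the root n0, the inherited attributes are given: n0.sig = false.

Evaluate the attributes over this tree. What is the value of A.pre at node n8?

1. n0.sig = false  [given at root]
2. n1.key = 11  [terminal]
3. n2.sig = true  [true]
4. n3.hot = 23  [terminal]
5. n2.acc = 2  [2]
6. n4.pre = 16  [S₁.acc + 14]
7. n4.depth = 25  [b.key + 14]
8. n5.fin = 13  [terminal]
9. n6.pre = -4  [c.fin * 2 - 30]
10. n6.depth = 27  [B₀.depth + B₀.pre - 14]
11. n7.hot = 11  [terminal]
12. n6.mk = 0  [B.pre + B.depth - 23]
13. n8.pre = 0  [B₀.pre + B₁.mk - 16]
14. n8.key = "rp"  ["rp"]
15. n8.wid = 6  [c.fin * 3 - 33]
16. n9.fin = 5  [terminal]
17. n10.fin = 15  [terminal]
18. n8.depth = "qrp"  ["q" ++ A.key]
19. n4.mk = -3  [c.fin - 16]
20. n0.acc = -6  [B.mk + S₁.acc - 5]

0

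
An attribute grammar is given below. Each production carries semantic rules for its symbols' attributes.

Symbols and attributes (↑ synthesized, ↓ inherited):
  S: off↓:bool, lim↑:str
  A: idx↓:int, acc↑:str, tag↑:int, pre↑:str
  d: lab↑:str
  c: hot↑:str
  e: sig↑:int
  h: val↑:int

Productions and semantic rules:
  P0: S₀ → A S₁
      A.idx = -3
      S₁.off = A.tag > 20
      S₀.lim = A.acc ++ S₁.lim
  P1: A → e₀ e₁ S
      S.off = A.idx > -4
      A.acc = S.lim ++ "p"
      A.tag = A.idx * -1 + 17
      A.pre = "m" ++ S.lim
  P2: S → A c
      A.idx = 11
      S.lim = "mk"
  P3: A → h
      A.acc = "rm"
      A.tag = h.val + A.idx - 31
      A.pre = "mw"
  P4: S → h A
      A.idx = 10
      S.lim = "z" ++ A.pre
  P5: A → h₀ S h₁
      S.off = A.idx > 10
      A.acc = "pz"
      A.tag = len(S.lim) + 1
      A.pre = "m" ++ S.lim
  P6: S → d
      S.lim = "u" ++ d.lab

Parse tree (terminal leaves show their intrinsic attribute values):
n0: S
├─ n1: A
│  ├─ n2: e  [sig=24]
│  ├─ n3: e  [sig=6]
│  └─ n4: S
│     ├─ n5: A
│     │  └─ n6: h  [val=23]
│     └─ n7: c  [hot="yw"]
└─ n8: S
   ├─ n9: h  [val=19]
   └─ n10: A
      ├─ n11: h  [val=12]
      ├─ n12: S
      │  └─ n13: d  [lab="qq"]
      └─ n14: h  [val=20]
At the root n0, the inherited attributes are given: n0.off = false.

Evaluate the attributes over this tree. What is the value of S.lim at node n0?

"mkpzmuqq"

1. n0.off = false  [given at root]
2. n1.idx = -3  [-3]
3. n2.sig = 24  [terminal]
4. n3.sig = 6  [terminal]
5. n4.off = true  [A.idx > -4]
6. n5.idx = 11  [11]
7. n6.val = 23  [terminal]
8. n5.acc = "rm"  ["rm"]
9. n5.tag = 3  [h.val + A.idx - 31]
10. n5.pre = "mw"  ["mw"]
11. n7.hot = "yw"  [terminal]
12. n4.lim = "mk"  ["mk"]
13. n1.acc = "mkp"  [S.lim ++ "p"]
14. n1.tag = 20  [A.idx * -1 + 17]
15. n1.pre = "mmk"  ["m" ++ S.lim]
16. n8.off = false  [A.tag > 20]
17. n9.val = 19  [terminal]
18. n10.idx = 10  [10]
19. n11.val = 12  [terminal]
20. n12.off = false  [A.idx > 10]
21. n13.lab = "qq"  [terminal]
22. n12.lim = "uqq"  ["u" ++ d.lab]
23. n14.val = 20  [terminal]
24. n10.acc = "pz"  ["pz"]
25. n10.tag = 4  [len(S.lim) + 1]
26. n10.pre = "muqq"  ["m" ++ S.lim]
27. n8.lim = "zmuqq"  ["z" ++ A.pre]
28. n0.lim = "mkpzmuqq"  [A.acc ++ S₁.lim]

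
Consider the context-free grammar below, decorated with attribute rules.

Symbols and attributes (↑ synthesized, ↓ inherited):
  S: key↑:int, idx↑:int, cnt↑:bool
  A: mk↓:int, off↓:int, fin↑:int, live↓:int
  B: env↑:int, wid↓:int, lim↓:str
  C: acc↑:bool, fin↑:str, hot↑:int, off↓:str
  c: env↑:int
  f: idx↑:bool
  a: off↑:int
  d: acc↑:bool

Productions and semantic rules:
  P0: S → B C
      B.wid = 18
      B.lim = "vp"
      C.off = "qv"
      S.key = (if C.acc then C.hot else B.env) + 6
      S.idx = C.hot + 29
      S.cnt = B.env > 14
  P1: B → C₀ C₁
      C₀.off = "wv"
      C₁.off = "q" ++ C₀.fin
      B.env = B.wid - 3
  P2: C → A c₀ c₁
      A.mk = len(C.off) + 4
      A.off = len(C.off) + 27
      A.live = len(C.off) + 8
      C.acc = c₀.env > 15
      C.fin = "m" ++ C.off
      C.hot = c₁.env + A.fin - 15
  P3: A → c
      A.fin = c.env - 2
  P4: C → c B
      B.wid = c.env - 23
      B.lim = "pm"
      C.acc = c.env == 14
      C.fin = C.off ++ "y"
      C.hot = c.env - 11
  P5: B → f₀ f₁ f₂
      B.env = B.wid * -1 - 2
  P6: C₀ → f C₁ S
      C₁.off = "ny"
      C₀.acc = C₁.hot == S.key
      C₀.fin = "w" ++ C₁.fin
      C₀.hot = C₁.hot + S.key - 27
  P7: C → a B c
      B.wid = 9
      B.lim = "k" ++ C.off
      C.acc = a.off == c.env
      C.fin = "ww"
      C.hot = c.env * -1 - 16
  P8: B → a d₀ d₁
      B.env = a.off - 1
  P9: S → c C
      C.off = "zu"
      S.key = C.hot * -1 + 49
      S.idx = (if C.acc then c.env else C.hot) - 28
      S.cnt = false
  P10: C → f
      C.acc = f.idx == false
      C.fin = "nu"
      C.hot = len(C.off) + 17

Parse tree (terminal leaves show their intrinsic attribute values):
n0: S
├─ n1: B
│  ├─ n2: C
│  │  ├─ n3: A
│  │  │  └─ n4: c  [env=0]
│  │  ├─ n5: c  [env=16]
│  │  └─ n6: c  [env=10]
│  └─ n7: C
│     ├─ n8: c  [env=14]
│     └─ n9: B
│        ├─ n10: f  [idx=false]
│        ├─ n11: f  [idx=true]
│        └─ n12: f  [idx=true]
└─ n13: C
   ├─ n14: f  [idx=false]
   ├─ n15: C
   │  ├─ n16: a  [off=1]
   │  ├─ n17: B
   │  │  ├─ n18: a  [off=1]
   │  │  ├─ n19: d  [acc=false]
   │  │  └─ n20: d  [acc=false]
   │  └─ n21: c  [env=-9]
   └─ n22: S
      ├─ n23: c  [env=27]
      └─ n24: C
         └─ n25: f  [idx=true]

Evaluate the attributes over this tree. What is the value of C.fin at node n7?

"qmwvy"

1. n1.wid = 18  [18]
2. n1.lim = "vp"  ["vp"]
3. n2.off = "wv"  ["wv"]
4. n3.mk = 6  [len(C.off) + 4]
5. n3.off = 29  [len(C.off) + 27]
6. n3.live = 10  [len(C.off) + 8]
7. n4.env = 0  [terminal]
8. n3.fin = -2  [c.env - 2]
9. n5.env = 16  [terminal]
10. n6.env = 10  [terminal]
11. n2.acc = true  [c₀.env > 15]
12. n2.fin = "mwv"  ["m" ++ C.off]
13. n2.hot = -7  [c₁.env + A.fin - 15]
14. n7.off = "qmwv"  ["q" ++ C₀.fin]
15. n8.env = 14  [terminal]
16. n9.wid = -9  [c.env - 23]
17. n9.lim = "pm"  ["pm"]
18. n10.idx = false  [terminal]
19. n11.idx = true  [terminal]
20. n12.idx = true  [terminal]
21. n9.env = 7  [B.wid * -1 - 2]
22. n7.acc = true  [c.env == 14]
23. n7.fin = "qmwvy"  [C.off ++ "y"]
24. n7.hot = 3  [c.env - 11]
25. n1.env = 15  [B.wid - 3]
26. n13.off = "qv"  ["qv"]
27. n14.idx = false  [terminal]
28. n15.off = "ny"  ["ny"]
29. n16.off = 1  [terminal]
30. n17.wid = 9  [9]
31. n17.lim = "kny"  ["k" ++ C.off]
32. n18.off = 1  [terminal]
33. n19.acc = false  [terminal]
34. n20.acc = false  [terminal]
35. n17.env = 0  [a.off - 1]
36. n21.env = -9  [terminal]
37. n15.acc = false  [a.off == c.env]
38. n15.fin = "ww"  ["ww"]
39. n15.hot = -7  [c.env * -1 - 16]
40. n23.env = 27  [terminal]
41. n24.off = "zu"  ["zu"]
42. n25.idx = true  [terminal]
43. n24.acc = false  [f.idx == false]
44. n24.fin = "nu"  ["nu"]
45. n24.hot = 19  [len(C.off) + 17]
46. n22.key = 30  [C.hot * -1 + 49]
47. n22.idx = -9  [(if C.acc then c.env else C.hot) - 28]
48. n22.cnt = false  [false]
49. n13.acc = false  [C₁.hot == S.key]
50. n13.fin = "www"  ["w" ++ C₁.fin]
51. n13.hot = -4  [C₁.hot + S.key - 27]
52. n0.key = 21  [(if C.acc then C.hot else B.env) + 6]
53. n0.idx = 25  [C.hot + 29]
54. n0.cnt = true  [B.env > 14]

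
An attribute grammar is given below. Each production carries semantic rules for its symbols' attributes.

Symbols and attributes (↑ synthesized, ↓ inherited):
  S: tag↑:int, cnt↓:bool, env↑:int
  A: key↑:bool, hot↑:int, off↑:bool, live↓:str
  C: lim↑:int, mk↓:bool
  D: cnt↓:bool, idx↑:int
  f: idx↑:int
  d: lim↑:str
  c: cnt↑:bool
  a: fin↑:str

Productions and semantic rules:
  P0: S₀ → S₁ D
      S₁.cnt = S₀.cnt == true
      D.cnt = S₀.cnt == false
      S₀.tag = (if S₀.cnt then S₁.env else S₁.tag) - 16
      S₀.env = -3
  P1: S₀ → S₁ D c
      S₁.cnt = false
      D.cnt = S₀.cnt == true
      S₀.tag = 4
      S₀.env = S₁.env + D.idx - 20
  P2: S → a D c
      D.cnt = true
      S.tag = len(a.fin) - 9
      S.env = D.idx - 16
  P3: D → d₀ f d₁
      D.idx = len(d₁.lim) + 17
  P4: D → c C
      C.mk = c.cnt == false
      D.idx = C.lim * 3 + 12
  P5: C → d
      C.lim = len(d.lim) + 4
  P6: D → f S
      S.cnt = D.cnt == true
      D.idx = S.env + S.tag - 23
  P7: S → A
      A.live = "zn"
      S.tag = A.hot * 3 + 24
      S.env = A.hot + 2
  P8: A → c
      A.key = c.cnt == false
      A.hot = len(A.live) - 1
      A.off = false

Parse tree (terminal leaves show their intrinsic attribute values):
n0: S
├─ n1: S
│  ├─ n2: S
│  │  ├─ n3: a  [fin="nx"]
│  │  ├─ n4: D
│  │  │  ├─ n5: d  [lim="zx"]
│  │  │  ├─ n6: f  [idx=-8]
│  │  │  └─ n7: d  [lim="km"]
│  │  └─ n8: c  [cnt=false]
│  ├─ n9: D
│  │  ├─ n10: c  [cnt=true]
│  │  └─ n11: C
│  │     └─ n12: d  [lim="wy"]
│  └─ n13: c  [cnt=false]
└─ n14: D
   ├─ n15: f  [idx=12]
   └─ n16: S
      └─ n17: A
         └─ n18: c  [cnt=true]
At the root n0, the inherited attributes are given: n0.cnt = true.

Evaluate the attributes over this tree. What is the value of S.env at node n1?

13

1. n0.cnt = true  [given at root]
2. n1.cnt = true  [S₀.cnt == true]
3. n2.cnt = false  [false]
4. n3.fin = "nx"  [terminal]
5. n4.cnt = true  [true]
6. n5.lim = "zx"  [terminal]
7. n6.idx = -8  [terminal]
8. n7.lim = "km"  [terminal]
9. n4.idx = 19  [len(d₁.lim) + 17]
10. n8.cnt = false  [terminal]
11. n2.tag = -7  [len(a.fin) - 9]
12. n2.env = 3  [D.idx - 16]
13. n9.cnt = true  [S₀.cnt == true]
14. n10.cnt = true  [terminal]
15. n11.mk = false  [c.cnt == false]
16. n12.lim = "wy"  [terminal]
17. n11.lim = 6  [len(d.lim) + 4]
18. n9.idx = 30  [C.lim * 3 + 12]
19. n13.cnt = false  [terminal]
20. n1.tag = 4  [4]
21. n1.env = 13  [S₁.env + D.idx - 20]
22. n14.cnt = false  [S₀.cnt == false]
23. n15.idx = 12  [terminal]
24. n16.cnt = false  [D.cnt == true]
25. n17.live = "zn"  ["zn"]
26. n18.cnt = true  [terminal]
27. n17.key = false  [c.cnt == false]
28. n17.hot = 1  [len(A.live) - 1]
29. n17.off = false  [false]
30. n16.tag = 27  [A.hot * 3 + 24]
31. n16.env = 3  [A.hot + 2]
32. n14.idx = 7  [S.env + S.tag - 23]
33. n0.tag = -3  [(if S₀.cnt then S₁.env else S₁.tag) - 16]
34. n0.env = -3  [-3]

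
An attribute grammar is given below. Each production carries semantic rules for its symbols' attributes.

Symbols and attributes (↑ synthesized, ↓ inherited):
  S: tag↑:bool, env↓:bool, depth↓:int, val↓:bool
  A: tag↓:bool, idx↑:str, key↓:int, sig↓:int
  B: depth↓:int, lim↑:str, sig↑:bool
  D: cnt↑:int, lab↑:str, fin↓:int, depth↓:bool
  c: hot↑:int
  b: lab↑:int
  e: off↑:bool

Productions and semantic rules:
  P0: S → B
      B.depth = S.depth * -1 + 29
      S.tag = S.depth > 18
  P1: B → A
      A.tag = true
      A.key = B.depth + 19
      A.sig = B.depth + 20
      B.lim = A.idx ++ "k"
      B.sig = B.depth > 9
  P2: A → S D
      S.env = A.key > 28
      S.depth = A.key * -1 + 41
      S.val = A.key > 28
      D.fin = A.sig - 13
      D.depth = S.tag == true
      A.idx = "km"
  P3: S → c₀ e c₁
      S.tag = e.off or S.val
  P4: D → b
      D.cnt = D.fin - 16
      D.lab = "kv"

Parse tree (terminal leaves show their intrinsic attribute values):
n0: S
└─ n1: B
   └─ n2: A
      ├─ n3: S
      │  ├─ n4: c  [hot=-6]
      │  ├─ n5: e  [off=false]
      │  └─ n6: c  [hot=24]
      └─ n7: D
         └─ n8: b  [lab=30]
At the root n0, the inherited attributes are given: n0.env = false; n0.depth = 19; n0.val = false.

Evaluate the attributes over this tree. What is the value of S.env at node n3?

1. n0.env = false  [given at root]
2. n0.depth = 19  [given at root]
3. n0.val = false  [given at root]
4. n1.depth = 10  [S.depth * -1 + 29]
5. n2.tag = true  [true]
6. n2.key = 29  [B.depth + 19]
7. n2.sig = 30  [B.depth + 20]
8. n3.env = true  [A.key > 28]
9. n3.depth = 12  [A.key * -1 + 41]
10. n3.val = true  [A.key > 28]
11. n4.hot = -6  [terminal]
12. n5.off = false  [terminal]
13. n6.hot = 24  [terminal]
14. n3.tag = true  [e.off or S.val]
15. n7.fin = 17  [A.sig - 13]
16. n7.depth = true  [S.tag == true]
17. n8.lab = 30  [terminal]
18. n7.cnt = 1  [D.fin - 16]
19. n7.lab = "kv"  ["kv"]
20. n2.idx = "km"  ["km"]
21. n1.lim = "kmk"  [A.idx ++ "k"]
22. n1.sig = true  [B.depth > 9]
23. n0.tag = true  [S.depth > 18]

true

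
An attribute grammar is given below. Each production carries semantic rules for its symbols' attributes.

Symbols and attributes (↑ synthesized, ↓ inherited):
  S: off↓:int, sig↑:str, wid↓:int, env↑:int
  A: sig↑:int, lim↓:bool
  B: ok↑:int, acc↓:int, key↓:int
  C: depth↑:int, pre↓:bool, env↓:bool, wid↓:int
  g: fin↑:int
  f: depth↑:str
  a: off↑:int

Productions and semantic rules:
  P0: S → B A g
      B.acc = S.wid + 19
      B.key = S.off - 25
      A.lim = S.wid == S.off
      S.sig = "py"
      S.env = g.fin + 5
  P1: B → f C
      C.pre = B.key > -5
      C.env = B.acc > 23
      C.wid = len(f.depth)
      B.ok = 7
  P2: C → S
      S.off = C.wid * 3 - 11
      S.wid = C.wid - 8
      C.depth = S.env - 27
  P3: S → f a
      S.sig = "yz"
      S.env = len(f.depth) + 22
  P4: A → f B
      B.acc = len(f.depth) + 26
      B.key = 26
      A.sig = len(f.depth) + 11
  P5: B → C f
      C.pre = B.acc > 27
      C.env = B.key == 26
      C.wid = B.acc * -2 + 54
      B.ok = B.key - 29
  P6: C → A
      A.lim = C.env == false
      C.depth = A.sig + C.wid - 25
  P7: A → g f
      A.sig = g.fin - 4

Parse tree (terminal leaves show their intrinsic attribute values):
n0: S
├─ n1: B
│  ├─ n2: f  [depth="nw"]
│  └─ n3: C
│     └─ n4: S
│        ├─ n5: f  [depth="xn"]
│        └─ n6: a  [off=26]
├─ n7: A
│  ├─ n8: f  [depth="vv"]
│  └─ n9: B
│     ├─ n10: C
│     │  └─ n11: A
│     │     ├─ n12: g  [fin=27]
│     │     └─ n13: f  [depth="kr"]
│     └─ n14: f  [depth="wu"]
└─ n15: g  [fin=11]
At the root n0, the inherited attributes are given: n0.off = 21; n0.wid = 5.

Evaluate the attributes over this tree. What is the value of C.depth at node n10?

1. n0.off = 21  [given at root]
2. n0.wid = 5  [given at root]
3. n1.acc = 24  [S.wid + 19]
4. n1.key = -4  [S.off - 25]
5. n2.depth = "nw"  [terminal]
6. n3.pre = true  [B.key > -5]
7. n3.env = true  [B.acc > 23]
8. n3.wid = 2  [len(f.depth)]
9. n4.off = -5  [C.wid * 3 - 11]
10. n4.wid = -6  [C.wid - 8]
11. n5.depth = "xn"  [terminal]
12. n6.off = 26  [terminal]
13. n4.sig = "yz"  ["yz"]
14. n4.env = 24  [len(f.depth) + 22]
15. n3.depth = -3  [S.env - 27]
16. n1.ok = 7  [7]
17. n7.lim = false  [S.wid == S.off]
18. n8.depth = "vv"  [terminal]
19. n9.acc = 28  [len(f.depth) + 26]
20. n9.key = 26  [26]
21. n10.pre = true  [B.acc > 27]
22. n10.env = true  [B.key == 26]
23. n10.wid = -2  [B.acc * -2 + 54]
24. n11.lim = false  [C.env == false]
25. n12.fin = 27  [terminal]
26. n13.depth = "kr"  [terminal]
27. n11.sig = 23  [g.fin - 4]
28. n10.depth = -4  [A.sig + C.wid - 25]
29. n14.depth = "wu"  [terminal]
30. n9.ok = -3  [B.key - 29]
31. n7.sig = 13  [len(f.depth) + 11]
32. n15.fin = 11  [terminal]
33. n0.sig = "py"  ["py"]
34. n0.env = 16  [g.fin + 5]

-4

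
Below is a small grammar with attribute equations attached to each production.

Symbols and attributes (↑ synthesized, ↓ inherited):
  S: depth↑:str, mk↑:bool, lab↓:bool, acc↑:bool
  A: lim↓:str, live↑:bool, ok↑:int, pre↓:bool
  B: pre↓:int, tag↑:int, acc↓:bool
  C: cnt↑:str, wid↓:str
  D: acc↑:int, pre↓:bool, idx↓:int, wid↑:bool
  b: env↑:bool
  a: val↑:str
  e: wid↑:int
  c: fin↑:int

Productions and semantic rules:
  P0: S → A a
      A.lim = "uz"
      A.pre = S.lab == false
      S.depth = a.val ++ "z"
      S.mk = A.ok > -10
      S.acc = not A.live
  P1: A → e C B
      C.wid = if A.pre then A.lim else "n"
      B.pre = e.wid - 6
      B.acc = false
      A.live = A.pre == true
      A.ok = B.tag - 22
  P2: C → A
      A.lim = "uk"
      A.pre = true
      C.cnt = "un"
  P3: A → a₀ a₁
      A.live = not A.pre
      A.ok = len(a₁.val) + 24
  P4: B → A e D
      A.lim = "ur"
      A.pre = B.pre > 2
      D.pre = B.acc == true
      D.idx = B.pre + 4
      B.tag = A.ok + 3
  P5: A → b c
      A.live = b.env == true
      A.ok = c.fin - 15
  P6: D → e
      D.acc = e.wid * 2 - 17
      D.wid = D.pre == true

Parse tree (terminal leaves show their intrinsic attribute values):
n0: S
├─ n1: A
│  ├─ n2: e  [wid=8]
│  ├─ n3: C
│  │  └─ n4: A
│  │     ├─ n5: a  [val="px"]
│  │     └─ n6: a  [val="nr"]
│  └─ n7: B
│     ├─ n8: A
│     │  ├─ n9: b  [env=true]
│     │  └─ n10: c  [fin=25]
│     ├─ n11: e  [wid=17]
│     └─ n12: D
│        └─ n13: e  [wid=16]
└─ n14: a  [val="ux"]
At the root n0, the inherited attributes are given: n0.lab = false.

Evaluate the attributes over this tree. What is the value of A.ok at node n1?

-9

1. n0.lab = false  [given at root]
2. n1.lim = "uz"  ["uz"]
3. n1.pre = true  [S.lab == false]
4. n2.wid = 8  [terminal]
5. n3.wid = "uz"  [if A.pre then A.lim else "n"]
6. n4.lim = "uk"  ["uk"]
7. n4.pre = true  [true]
8. n5.val = "px"  [terminal]
9. n6.val = "nr"  [terminal]
10. n4.live = false  [not A.pre]
11. n4.ok = 26  [len(a₁.val) + 24]
12. n3.cnt = "un"  ["un"]
13. n7.pre = 2  [e.wid - 6]
14. n7.acc = false  [false]
15. n8.lim = "ur"  ["ur"]
16. n8.pre = false  [B.pre > 2]
17. n9.env = true  [terminal]
18. n10.fin = 25  [terminal]
19. n8.live = true  [b.env == true]
20. n8.ok = 10  [c.fin - 15]
21. n11.wid = 17  [terminal]
22. n12.pre = false  [B.acc == true]
23. n12.idx = 6  [B.pre + 4]
24. n13.wid = 16  [terminal]
25. n12.acc = 15  [e.wid * 2 - 17]
26. n12.wid = false  [D.pre == true]
27. n7.tag = 13  [A.ok + 3]
28. n1.live = true  [A.pre == true]
29. n1.ok = -9  [B.tag - 22]
30. n14.val = "ux"  [terminal]
31. n0.depth = "uxz"  [a.val ++ "z"]
32. n0.mk = true  [A.ok > -10]
33. n0.acc = false  [not A.live]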